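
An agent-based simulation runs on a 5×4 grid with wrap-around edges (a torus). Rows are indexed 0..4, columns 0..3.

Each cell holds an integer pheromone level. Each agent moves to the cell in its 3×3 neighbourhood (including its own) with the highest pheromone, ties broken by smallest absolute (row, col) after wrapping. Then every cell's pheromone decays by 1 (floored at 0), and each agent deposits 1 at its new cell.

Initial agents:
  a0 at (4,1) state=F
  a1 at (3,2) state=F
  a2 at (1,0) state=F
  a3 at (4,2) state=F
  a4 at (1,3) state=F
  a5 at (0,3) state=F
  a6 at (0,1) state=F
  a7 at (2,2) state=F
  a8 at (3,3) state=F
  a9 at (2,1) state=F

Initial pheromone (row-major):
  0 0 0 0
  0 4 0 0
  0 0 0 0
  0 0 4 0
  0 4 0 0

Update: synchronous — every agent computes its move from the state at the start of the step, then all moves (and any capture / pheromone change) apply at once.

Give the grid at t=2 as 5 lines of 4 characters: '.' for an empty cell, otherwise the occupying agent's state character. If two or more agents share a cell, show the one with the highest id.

t=1: a0@(3,2) a1@(3,2) a2@(1,1) a3@(3,2) a4@(0,0) a5@(0,0) a6@(1,1) a7@(1,1) a8@(3,2) a9@(1,1) | pheromone: 2 0 0 0 / 0 7 0 0 / 0 0 0 0 / 0 0 7 0 / 0 3 0 0
t=2: a0@(3,2) a1@(3,2) a2@(1,1) a3@(3,2) a4@(1,1) a5@(1,1) a6@(1,1) a7@(1,1) a8@(3,2) a9@(1,1) | pheromone: 1 0 0 0 / 0 12 0 0 / 0 0 0 0 / 0 0 10 0 / 0 2 0 0

....
.F..
....
..F.
....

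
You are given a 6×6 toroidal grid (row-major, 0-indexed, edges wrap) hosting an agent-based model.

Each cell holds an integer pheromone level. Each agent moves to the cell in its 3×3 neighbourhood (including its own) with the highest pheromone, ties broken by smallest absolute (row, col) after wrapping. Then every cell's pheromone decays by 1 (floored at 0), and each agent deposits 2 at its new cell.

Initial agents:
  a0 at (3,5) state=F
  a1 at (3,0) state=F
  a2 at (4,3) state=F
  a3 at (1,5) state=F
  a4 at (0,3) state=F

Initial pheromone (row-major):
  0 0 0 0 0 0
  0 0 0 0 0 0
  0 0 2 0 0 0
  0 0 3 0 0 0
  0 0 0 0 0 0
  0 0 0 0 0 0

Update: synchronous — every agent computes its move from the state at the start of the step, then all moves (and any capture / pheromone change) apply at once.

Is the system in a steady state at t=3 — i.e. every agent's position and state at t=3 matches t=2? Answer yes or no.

t=1: a0@(2,0) a1@(2,0) a2@(3,2) a3@(0,0) a4@(0,2) | pheromone: 2 0 2 0 0 0 / 0 0 0 0 0 0 / 4 0 1 0 0 0 / 0 0 4 0 0 0 / 0 0 0 0 0 0 / 0 0 0 0 0 0
t=2: a0@(2,0) a1@(2,0) a2@(3,2) a3@(0,0) a4@(0,2) | pheromone: 3 0 3 0 0 0 / 0 0 0 0 0 0 / 7 0 0 0 0 0 / 0 0 5 0 0 0 / 0 0 0 0 0 0 / 0 0 0 0 0 0
t=3: a0@(2,0) a1@(2,0) a2@(3,2) a3@(0,0) a4@(0,2) | pheromone: 4 0 4 0 0 0 / 0 0 0 0 0 0 / 10 0 0 0 0 0 / 0 0 6 0 0 0 / 0 0 0 0 0 0 / 0 0 0 0 0 0

yes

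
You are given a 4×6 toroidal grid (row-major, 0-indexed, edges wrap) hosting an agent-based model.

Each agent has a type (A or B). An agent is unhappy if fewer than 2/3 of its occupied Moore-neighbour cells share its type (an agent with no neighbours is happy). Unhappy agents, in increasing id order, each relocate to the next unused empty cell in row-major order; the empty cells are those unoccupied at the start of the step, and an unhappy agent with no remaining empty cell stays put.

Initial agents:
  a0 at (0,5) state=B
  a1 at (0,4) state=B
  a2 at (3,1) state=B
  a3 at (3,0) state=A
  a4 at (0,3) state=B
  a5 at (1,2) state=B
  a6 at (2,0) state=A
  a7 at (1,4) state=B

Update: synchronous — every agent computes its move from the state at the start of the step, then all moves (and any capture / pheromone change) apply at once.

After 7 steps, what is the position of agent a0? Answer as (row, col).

(0, 5)

t=1: a0@(0,5):B a1@(0,4):B a2@(0,0):B a3@(0,1):A a4@(0,3):B a5@(1,2):B a6@(0,2):A a7@(1,4):B
t=2: a0@(0,5):B a1@(0,4):B a2@(1,0):B a3@(1,1):A a4@(0,3):B a5@(1,3):B a6@(1,5):A a7@(1,4):B
t=3: a0@(0,5):B a1@(0,4):B a2@(0,0):B a3@(0,1):A a4@(0,3):B a5@(1,3):B a6@(0,2):A a7@(1,4):B
t=4: a0@(0,5):B a1@(0,4):B a2@(1,0):B a3@(1,1):A a4@(0,3):B a5@(1,3):B a6@(1,2):A a7@(1,4):B
t=5: a0@(0,5):B a1@(0,4):B a2@(0,0):B a3@(0,1):A a4@(0,3):B a5@(1,3):B a6@(0,2):A a7@(1,4):B
t=6: a0@(0,5):B a1@(0,4):B a2@(1,0):B a3@(1,1):A a4@(0,3):B a5@(1,3):B a6@(1,2):A a7@(1,4):B
t=7: a0@(0,5):B a1@(0,4):B a2@(0,0):B a3@(0,1):A a4@(0,3):B a5@(1,3):B a6@(0,2):A a7@(1,4):B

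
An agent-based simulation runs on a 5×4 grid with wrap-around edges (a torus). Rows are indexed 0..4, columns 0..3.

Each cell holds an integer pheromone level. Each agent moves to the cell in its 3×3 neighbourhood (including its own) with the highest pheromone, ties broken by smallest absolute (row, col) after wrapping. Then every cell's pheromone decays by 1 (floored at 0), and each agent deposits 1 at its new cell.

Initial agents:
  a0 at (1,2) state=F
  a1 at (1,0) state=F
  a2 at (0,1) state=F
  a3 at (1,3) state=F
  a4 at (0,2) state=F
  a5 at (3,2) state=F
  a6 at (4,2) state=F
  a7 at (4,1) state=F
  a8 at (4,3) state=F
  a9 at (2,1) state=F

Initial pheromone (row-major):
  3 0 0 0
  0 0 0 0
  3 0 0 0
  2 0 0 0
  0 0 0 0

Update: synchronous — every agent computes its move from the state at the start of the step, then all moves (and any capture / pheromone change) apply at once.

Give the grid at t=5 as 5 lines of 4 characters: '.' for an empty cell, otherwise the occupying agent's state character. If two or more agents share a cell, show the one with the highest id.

F...
....
F...
....
....

t=1: a0@(0,1) a1@(0,0) a2@(0,0) a3@(0,0) a4@(0,1) a5@(2,1) a6@(0,1) a7@(0,0) a8@(0,0) a9@(2,0) | pheromone: 7 3 0 0 / 0 0 0 0 / 3 1 0 0 / 1 0 0 0 / 0 0 0 0
t=2: a0@(0,0) a1@(0,0) a2@(0,0) a3@(0,0) a4@(0,0) a5@(2,0) a6@(0,0) a7@(0,0) a8@(0,0) a9@(2,0) | pheromone: 14 2 0 0 / 0 0 0 0 / 4 0 0 0 / 0 0 0 0 / 0 0 0 0
t=3: a0@(0,0) a1@(0,0) a2@(0,0) a3@(0,0) a4@(0,0) a5@(2,0) a6@(0,0) a7@(0,0) a8@(0,0) a9@(2,0) | pheromone: 21 1 0 0 / 0 0 0 0 / 5 0 0 0 / 0 0 0 0 / 0 0 0 0
t=4: a0@(0,0) a1@(0,0) a2@(0,0) a3@(0,0) a4@(0,0) a5@(2,0) a6@(0,0) a7@(0,0) a8@(0,0) a9@(2,0) | pheromone: 28 0 0 0 / 0 0 0 0 / 6 0 0 0 / 0 0 0 0 / 0 0 0 0
t=5: a0@(0,0) a1@(0,0) a2@(0,0) a3@(0,0) a4@(0,0) a5@(2,0) a6@(0,0) a7@(0,0) a8@(0,0) a9@(2,0) | pheromone: 35 0 0 0 / 0 0 0 0 / 7 0 0 0 / 0 0 0 0 / 0 0 0 0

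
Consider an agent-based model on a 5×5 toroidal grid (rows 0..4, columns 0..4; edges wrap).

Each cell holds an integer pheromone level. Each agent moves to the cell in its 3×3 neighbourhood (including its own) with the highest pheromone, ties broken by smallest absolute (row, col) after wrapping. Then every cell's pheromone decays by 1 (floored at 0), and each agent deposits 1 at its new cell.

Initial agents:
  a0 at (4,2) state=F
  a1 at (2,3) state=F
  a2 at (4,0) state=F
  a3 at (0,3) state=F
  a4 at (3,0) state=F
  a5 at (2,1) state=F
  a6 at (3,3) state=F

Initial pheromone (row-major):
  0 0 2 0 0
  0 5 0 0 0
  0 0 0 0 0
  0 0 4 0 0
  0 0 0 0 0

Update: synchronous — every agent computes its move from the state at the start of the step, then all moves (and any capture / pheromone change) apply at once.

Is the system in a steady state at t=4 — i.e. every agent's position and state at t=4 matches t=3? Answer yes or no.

t=1: a0@(3,2) a1@(3,2) a2@(0,0) a3@(0,2) a4@(2,0) a5@(1,1) a6@(3,2) | pheromone: 1 0 2 0 0 / 0 5 0 0 0 / 1 0 0 0 0 / 0 0 6 0 0 / 0 0 0 0 0
t=2: a0@(3,2) a1@(3,2) a2@(1,1) a3@(1,1) a4@(1,1) a5@(1,1) a6@(3,2) | pheromone: 0 0 1 0 0 / 0 8 0 0 0 / 0 0 0 0 0 / 0 0 8 0 0 / 0 0 0 0 0
t=3: a0@(3,2) a1@(3,2) a2@(1,1) a3@(1,1) a4@(1,1) a5@(1,1) a6@(3,2) | pheromone: 0 0 0 0 0 / 0 11 0 0 0 / 0 0 0 0 0 / 0 0 10 0 0 / 0 0 0 0 0
t=4: a0@(3,2) a1@(3,2) a2@(1,1) a3@(1,1) a4@(1,1) a5@(1,1) a6@(3,2) | pheromone: 0 0 0 0 0 / 0 14 0 0 0 / 0 0 0 0 0 / 0 0 12 0 0 / 0 0 0 0 0

yes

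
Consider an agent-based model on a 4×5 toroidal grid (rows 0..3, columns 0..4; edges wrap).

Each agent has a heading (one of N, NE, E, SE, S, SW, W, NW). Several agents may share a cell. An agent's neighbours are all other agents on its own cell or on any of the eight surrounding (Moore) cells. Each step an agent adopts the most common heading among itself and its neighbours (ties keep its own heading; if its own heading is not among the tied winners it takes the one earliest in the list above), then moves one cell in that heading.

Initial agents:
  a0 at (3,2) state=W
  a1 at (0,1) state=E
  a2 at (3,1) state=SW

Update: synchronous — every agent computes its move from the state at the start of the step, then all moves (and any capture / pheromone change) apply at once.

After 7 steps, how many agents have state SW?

t=1: a0@(3,1):W a1@(0,2):E a2@(0,0):SW
t=2: a0@(3,0):W a1@(0,3):E a2@(1,4):SW
t=3: a0@(3,4):W a1@(0,4):E a2@(2,3):SW
t=4: a0@(3,3):W a1@(0,0):E a2@(3,2):SW
t=5: a0@(3,2):W a1@(0,1):E a2@(0,1):SW
t=6: a0@(3,1):W a1@(0,2):E a2@(1,0):SW
t=7: a0@(3,0):W a1@(0,3):E a2@(2,4):SW

1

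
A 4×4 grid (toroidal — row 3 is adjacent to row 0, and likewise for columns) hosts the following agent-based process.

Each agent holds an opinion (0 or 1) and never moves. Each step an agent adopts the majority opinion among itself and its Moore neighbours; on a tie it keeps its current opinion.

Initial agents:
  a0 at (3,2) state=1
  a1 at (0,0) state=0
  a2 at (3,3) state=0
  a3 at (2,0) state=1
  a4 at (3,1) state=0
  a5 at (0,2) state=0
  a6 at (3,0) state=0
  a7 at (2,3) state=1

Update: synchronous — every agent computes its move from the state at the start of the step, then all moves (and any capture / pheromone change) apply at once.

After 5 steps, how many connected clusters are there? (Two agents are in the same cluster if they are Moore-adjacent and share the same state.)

1

t=1: a0@(3,2):0 a1@(0,0):0 a2@(3,3):0 a3@(2,0):0 a4@(3,1):0 a5@(0,2):0 a6@(3,0):0 a7@(2,3):1
t=2: a0@(3,2):0 a1@(0,0):0 a2@(3,3):0 a3@(2,0):0 a4@(3,1):0 a5@(0,2):0 a6@(3,0):0 a7@(2,3):0
t=3: (unchanged — steady state)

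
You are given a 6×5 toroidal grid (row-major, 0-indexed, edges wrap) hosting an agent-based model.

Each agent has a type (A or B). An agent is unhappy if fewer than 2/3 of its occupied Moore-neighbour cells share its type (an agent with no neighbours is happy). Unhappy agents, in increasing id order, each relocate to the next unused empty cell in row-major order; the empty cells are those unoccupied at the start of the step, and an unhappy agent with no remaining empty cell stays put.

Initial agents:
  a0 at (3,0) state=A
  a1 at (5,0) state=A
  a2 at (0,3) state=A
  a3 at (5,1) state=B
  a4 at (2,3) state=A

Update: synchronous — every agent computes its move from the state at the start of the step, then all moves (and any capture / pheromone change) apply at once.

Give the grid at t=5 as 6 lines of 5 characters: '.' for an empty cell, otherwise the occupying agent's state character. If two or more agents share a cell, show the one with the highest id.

t=1: a0@(3,0):A a1@(0,0):A a2@(0,3):A a3@(0,1):B a4@(2,3):A
t=2: a0@(3,0):A a1@(0,2):A a2@(0,3):A a3@(0,4):B a4@(2,3):A
t=3: a0@(3,0):A a1@(0,2):A a2@(0,0):A a3@(0,1):B a4@(2,3):A
t=4: a0@(3,0):A a1@(0,3):A a2@(0,4):A a3@(1,0):B a4@(2,3):A
t=5: a0@(3,0):A a1@(0,3):A a2@(0,0):A a3@(0,1):B a4@(2,3):A

AB.A.
.....
...A.
A....
.....
.....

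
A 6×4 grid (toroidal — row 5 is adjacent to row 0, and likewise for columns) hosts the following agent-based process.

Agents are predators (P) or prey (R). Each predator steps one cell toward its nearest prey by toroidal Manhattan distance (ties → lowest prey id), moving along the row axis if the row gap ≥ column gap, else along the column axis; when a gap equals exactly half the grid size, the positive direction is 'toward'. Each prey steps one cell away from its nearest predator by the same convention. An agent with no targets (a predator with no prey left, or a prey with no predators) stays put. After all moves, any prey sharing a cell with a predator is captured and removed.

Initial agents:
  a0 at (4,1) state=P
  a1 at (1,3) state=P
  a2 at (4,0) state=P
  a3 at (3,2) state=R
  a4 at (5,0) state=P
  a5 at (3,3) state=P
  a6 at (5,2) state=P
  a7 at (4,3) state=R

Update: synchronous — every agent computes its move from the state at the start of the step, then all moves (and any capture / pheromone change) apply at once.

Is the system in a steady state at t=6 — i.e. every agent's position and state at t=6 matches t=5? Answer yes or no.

yes

t=1: a0@(3,1):P a1@(2,3):P a2@(4,3):P a4@(4,0):P a5@(3,2):P a6@(4,2):P
t=2: (unchanged — steady state)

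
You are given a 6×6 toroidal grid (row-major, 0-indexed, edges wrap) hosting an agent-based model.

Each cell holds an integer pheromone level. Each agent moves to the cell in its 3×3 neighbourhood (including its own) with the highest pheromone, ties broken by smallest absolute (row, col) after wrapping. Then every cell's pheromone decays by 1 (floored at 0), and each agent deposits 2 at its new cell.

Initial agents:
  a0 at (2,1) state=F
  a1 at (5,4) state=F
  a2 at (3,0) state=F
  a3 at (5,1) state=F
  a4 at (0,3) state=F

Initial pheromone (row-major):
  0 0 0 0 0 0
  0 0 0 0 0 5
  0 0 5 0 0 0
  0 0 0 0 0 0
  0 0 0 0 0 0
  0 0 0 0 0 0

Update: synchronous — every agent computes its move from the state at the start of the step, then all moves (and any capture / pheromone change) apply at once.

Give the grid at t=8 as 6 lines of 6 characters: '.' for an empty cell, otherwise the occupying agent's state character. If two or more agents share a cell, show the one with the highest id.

..F...
.....F
..F...
......
......
......

t=1: a0@(2,2) a1@(0,3) a2@(2,0) a3@(0,0) a4@(0,2) | pheromone: 2 0 2 2 0 0 / 0 0 0 0 0 4 / 2 0 6 0 0 0 / 0 0 0 0 0 0 / 0 0 0 0 0 0 / 0 0 0 0 0 0
t=2: a0@(2,2) a1@(0,2) a2@(1,5) a3@(1,5) a4@(0,2) | pheromone: 1 0 5 1 0 0 / 0 0 0 0 0 7 / 1 0 7 0 0 0 / 0 0 0 0 0 0 / 0 0 0 0 0 0 / 0 0 0 0 0 0
t=3: a0@(2,2) a1@(0,2) a2@(1,5) a3@(1,5) a4@(0,2) | pheromone: 0 0 8 0 0 0 / 0 0 0 0 0 10 / 0 0 8 0 0 0 / 0 0 0 0 0 0 / 0 0 0 0 0 0 / 0 0 0 0 0 0
t=4: a0@(2,2) a1@(0,2) a2@(1,5) a3@(1,5) a4@(0,2) | pheromone: 0 0 11 0 0 0 / 0 0 0 0 0 13 / 0 0 9 0 0 0 / 0 0 0 0 0 0 / 0 0 0 0 0 0 / 0 0 0 0 0 0
t=5: a0@(2,2) a1@(0,2) a2@(1,5) a3@(1,5) a4@(0,2) | pheromone: 0 0 14 0 0 0 / 0 0 0 0 0 16 / 0 0 10 0 0 0 / 0 0 0 0 0 0 / 0 0 0 0 0 0 / 0 0 0 0 0 0
t=6: a0@(2,2) a1@(0,2) a2@(1,5) a3@(1,5) a4@(0,2) | pheromone: 0 0 17 0 0 0 / 0 0 0 0 0 19 / 0 0 11 0 0 0 / 0 0 0 0 0 0 / 0 0 0 0 0 0 / 0 0 0 0 0 0
t=7: a0@(2,2) a1@(0,2) a2@(1,5) a3@(1,5) a4@(0,2) | pheromone: 0 0 20 0 0 0 / 0 0 0 0 0 22 / 0 0 12 0 0 0 / 0 0 0 0 0 0 / 0 0 0 0 0 0 / 0 0 0 0 0 0
t=8: a0@(2,2) a1@(0,2) a2@(1,5) a3@(1,5) a4@(0,2) | pheromone: 0 0 23 0 0 0 / 0 0 0 0 0 25 / 0 0 13 0 0 0 / 0 0 0 0 0 0 / 0 0 0 0 0 0 / 0 0 0 0 0 0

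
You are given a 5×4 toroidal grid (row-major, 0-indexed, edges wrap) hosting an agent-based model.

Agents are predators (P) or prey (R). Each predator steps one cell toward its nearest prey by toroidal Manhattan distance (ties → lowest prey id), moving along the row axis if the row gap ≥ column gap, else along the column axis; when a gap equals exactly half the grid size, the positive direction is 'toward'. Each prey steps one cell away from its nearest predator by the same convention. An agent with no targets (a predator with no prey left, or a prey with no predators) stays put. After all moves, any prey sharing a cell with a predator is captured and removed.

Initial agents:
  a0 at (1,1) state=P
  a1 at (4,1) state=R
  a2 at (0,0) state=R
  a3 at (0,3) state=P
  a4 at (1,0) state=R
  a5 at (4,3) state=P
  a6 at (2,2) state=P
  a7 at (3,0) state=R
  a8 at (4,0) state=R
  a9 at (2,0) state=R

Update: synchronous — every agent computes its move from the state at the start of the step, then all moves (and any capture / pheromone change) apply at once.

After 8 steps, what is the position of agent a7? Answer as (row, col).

(3, 2)

t=1: a0@(1,0):P a1@(3,1):R a2@(0,1):R a3@(0,0):P a4@(1,3):R a5@(4,0):P a6@(2,3):P a7@(2,0):R a8@(4,1):R a9@(3,0):R
t=2: a0@(1,3):P a1@(2,1):R a2@(0,2):R a3@(0,1):P a4@(1,2):R a5@(4,1):P a6@(1,3):P a7@(3,0):R a8@(4,2):R a9@(2,0):R
t=3: a0@(1,2):P a1@(3,1):R a2@(0,3):R a3@(0,2):P a4@(1,1):R a5@(4,2):P a6@(1,2):P a7@(2,0):R a8@(4,3):R a9@(3,0):R
t=4: a0@(1,1):P a1@(2,1):R a2@(0,0):R a3@(0,3):P a4@(1,0):R a5@(4,3):P a6@(1,1):P a7@(2,3):R a8@(4,0):R a9@(3,3):R
t=5: a0@(2,1):P a1@(3,1):R a2@(0,1):R a3@(0,0):P a4@(1,3):R a5@(4,0):P a6@(2,1):P a7@(3,3):R a8@(4,1):R a9@(2,3):R
t=6: a0@(3,1):P a2@(0,2):R a3@(0,1):P a4@(2,3):R a5@(4,1):P a6@(3,1):P a7@(2,3):R a8@(4,2):R a9@(2,2):R
t=7: a0@(4,1):P a2@(0,3):R a3@(0,2):P a4@(2,2):R a5@(4,2):P a6@(4,1):P a7@(2,2):R a8@(4,3):R a9@(1,2):R
t=8: a0@(4,2):P a2@(0,0):R a3@(0,3):P a4@(3,2):R a5@(4,3):P a6@(4,2):P a7@(3,2):R a8@(4,0):R a9@(2,2):R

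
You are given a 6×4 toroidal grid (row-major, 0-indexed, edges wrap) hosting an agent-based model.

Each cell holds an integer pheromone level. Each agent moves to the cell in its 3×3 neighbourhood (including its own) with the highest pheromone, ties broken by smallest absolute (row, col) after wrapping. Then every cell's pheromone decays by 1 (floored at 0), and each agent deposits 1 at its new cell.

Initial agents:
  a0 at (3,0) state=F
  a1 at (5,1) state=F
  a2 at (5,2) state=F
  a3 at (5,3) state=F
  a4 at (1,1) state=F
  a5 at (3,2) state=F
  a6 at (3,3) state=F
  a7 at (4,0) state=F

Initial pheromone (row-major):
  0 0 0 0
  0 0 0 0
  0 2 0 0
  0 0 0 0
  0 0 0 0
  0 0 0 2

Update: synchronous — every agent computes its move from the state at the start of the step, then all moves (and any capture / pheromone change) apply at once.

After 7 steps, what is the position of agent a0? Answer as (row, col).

(2, 1)

t=1: a0@(2,1) a1@(0,0) a2@(5,3) a3@(5,3) a4@(2,1) a5@(2,1) a6@(2,0) a7@(5,3) | pheromone: 1 0 0 0 / 0 0 0 0 / 1 4 0 0 / 0 0 0 0 / 0 0 0 0 / 0 0 0 4
t=2: a0@(2,1) a1@(5,3) a2@(5,3) a3@(5,3) a4@(2,1) a5@(2,1) a6@(2,1) a7@(5,3) | pheromone: 0 0 0 0 / 0 0 0 0 / 0 7 0 0 / 0 0 0 0 / 0 0 0 0 / 0 0 0 7
t=3: a0@(2,1) a1@(5,3) a2@(5,3) a3@(5,3) a4@(2,1) a5@(2,1) a6@(2,1) a7@(5,3) | pheromone: 0 0 0 0 / 0 0 0 0 / 0 10 0 0 / 0 0 0 0 / 0 0 0 0 / 0 0 0 10
t=4: a0@(2,1) a1@(5,3) a2@(5,3) a3@(5,3) a4@(2,1) a5@(2,1) a6@(2,1) a7@(5,3) | pheromone: 0 0 0 0 / 0 0 0 0 / 0 13 0 0 / 0 0 0 0 / 0 0 0 0 / 0 0 0 13
t=5: a0@(2,1) a1@(5,3) a2@(5,3) a3@(5,3) a4@(2,1) a5@(2,1) a6@(2,1) a7@(5,3) | pheromone: 0 0 0 0 / 0 0 0 0 / 0 16 0 0 / 0 0 0 0 / 0 0 0 0 / 0 0 0 16
t=6: a0@(2,1) a1@(5,3) a2@(5,3) a3@(5,3) a4@(2,1) a5@(2,1) a6@(2,1) a7@(5,3) | pheromone: 0 0 0 0 / 0 0 0 0 / 0 19 0 0 / 0 0 0 0 / 0 0 0 0 / 0 0 0 19
t=7: a0@(2,1) a1@(5,3) a2@(5,3) a3@(5,3) a4@(2,1) a5@(2,1) a6@(2,1) a7@(5,3) | pheromone: 0 0 0 0 / 0 0 0 0 / 0 22 0 0 / 0 0 0 0 / 0 0 0 0 / 0 0 0 22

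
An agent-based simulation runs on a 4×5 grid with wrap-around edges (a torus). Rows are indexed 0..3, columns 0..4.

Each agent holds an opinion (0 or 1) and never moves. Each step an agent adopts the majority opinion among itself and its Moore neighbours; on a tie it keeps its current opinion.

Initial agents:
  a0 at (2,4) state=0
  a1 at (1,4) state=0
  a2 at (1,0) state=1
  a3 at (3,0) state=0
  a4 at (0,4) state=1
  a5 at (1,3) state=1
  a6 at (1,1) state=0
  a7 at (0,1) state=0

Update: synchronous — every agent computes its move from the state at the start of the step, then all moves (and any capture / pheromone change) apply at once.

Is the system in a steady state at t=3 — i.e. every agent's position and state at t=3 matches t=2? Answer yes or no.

yes

t=1: a0@(2,4):0 a1@(1,4):1 a2@(1,0):0 a3@(3,0):0 a4@(0,4):1 a5@(1,3):1 a6@(1,1):0 a7@(0,1):0
t=2: (unchanged — steady state)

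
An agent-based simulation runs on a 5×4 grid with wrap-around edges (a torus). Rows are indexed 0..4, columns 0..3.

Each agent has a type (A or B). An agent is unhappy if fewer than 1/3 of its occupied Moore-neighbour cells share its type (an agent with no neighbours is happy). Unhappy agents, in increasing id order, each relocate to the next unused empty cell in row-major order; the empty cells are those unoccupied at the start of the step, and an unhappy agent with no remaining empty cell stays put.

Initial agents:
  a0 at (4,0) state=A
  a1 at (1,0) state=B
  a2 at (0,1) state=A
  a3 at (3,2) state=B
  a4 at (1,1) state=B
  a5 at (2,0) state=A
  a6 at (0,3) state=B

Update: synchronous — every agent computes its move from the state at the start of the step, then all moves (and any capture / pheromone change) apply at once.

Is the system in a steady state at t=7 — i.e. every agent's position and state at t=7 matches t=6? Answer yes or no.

yes

t=1: a0@(4,0):A a1@(1,0):B a2@(0,1):A a3@(3,2):B a4@(1,1):B a5@(0,0):A a6@(0,3):B
t=2: (unchanged — steady state)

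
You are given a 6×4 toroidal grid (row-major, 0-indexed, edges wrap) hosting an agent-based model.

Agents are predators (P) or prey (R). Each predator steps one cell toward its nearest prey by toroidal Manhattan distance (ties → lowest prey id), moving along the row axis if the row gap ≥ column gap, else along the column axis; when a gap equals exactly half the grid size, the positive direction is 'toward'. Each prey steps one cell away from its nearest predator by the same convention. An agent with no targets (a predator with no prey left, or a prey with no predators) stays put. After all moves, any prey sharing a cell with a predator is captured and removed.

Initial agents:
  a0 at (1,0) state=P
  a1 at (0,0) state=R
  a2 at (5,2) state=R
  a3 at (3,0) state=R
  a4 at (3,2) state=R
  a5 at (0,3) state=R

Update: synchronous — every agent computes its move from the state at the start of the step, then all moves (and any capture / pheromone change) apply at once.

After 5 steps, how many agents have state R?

t=1: a0@(0,0):P a1@(5,0):R a2@(4,2):R a3@(4,0):R a4@(4,2):R a5@(5,3):R
t=2: a0@(5,0):P a1@(4,0):R a2@(3,2):R a3@(3,0):R a4@(3,2):R a5@(4,3):R
t=3: a0@(4,0):P a1@(3,0):R a2@(2,2):R a3@(2,0):R a4@(2,2):R a5@(3,3):R
t=4: a0@(3,0):P a1@(2,0):R a2@(1,2):R a3@(1,0):R a4@(1,2):R a5@(2,3):R
t=5: a0@(2,0):P a1@(1,0):R a2@(0,2):R a3@(0,0):R a4@(0,2):R a5@(1,3):R

5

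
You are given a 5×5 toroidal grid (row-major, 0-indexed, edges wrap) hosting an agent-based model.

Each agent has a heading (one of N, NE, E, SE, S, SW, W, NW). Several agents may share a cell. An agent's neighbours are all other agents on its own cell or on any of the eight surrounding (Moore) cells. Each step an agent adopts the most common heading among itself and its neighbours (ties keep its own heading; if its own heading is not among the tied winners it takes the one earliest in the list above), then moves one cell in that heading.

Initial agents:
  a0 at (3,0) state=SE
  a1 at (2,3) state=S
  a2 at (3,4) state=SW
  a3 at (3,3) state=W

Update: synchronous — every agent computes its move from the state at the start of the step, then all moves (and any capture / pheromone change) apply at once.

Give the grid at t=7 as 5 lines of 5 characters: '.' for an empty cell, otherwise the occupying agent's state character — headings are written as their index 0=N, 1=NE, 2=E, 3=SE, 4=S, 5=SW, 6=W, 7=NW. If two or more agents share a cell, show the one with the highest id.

..5..
.....
.....
.6...
...4.

t=1: a0@(4,1):SE a1@(3,3):S a2@(4,3):SW a3@(3,2):W
t=2: a0@(0,2):SE a1@(4,3):S a2@(0,2):SW a3@(3,1):W
t=3: a0@(1,3):SE a1@(0,3):S a2@(1,1):SW a3@(3,0):W
t=4: a0@(2,4):SE a1@(1,3):S a2@(2,0):SW a3@(3,4):W
t=5: a0@(3,0):SE a1@(2,3):S a2@(3,4):SW a3@(3,3):W
t=6: a0@(4,1):SE a1@(3,3):S a2@(4,3):SW a3@(3,2):W
t=7: a0@(0,2):SE a1@(4,3):S a2@(0,2):SW a3@(3,1):W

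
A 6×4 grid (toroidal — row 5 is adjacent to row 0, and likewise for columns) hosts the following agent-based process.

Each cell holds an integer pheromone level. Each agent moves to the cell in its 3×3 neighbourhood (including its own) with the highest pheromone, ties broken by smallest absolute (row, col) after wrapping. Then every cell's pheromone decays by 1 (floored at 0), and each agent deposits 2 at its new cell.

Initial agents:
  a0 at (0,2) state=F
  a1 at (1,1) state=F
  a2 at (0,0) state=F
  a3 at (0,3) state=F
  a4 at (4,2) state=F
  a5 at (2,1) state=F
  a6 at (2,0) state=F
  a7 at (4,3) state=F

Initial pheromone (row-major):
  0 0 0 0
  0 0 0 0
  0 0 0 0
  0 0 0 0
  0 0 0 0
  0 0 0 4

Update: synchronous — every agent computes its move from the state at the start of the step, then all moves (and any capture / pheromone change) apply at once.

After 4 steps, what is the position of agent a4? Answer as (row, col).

(5, 3)

t=1: a0@(5,3) a1@(0,0) a2@(5,3) a3@(5,3) a4@(5,3) a5@(1,0) a6@(1,0) a7@(5,3) | pheromone: 2 0 0 0 / 4 0 0 0 / 0 0 0 0 / 0 0 0 0 / 0 0 0 0 / 0 0 0 13
t=2: a0@(5,3) a1@(5,3) a2@(5,3) a3@(5,3) a4@(5,3) a5@(1,0) a6@(1,0) a7@(5,3) | pheromone: 1 0 0 0 / 7 0 0 0 / 0 0 0 0 / 0 0 0 0 / 0 0 0 0 / 0 0 0 24
t=3: a0@(5,3) a1@(5,3) a2@(5,3) a3@(5,3) a4@(5,3) a5@(1,0) a6@(1,0) a7@(5,3) | pheromone: 0 0 0 0 / 10 0 0 0 / 0 0 0 0 / 0 0 0 0 / 0 0 0 0 / 0 0 0 35
t=4: a0@(5,3) a1@(5,3) a2@(5,3) a3@(5,3) a4@(5,3) a5@(1,0) a6@(1,0) a7@(5,3) | pheromone: 0 0 0 0 / 13 0 0 0 / 0 0 0 0 / 0 0 0 0 / 0 0 0 0 / 0 0 0 46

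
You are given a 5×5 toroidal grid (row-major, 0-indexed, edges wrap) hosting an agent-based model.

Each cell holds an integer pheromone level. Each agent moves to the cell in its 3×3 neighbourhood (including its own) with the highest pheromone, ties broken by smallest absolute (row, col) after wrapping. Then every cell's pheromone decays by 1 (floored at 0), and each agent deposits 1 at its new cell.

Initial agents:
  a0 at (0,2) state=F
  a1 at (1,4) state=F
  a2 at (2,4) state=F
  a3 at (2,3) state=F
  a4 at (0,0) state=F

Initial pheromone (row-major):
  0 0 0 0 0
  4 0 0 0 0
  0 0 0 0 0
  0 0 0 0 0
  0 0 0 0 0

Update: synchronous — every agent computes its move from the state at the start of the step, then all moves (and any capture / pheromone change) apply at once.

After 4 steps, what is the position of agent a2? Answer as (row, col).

t=1: a0@(0,1) a1@(1,0) a2@(1,0) a3@(1,2) a4@(1,0) | pheromone: 0 1 0 0 0 / 6 0 1 0 0 / 0 0 0 0 0 / 0 0 0 0 0 / 0 0 0 0 0
t=2: a0@(1,0) a1@(1,0) a2@(1,0) a3@(0,1) a4@(1,0) | pheromone: 0 1 0 0 0 / 9 0 0 0 0 / 0 0 0 0 0 / 0 0 0 0 0 / 0 0 0 0 0
t=3: a0@(1,0) a1@(1,0) a2@(1,0) a3@(1,0) a4@(1,0) | pheromone: 0 0 0 0 0 / 13 0 0 0 0 / 0 0 0 0 0 / 0 0 0 0 0 / 0 0 0 0 0
t=4: a0@(1,0) a1@(1,0) a2@(1,0) a3@(1,0) a4@(1,0) | pheromone: 0 0 0 0 0 / 17 0 0 0 0 / 0 0 0 0 0 / 0 0 0 0 0 / 0 0 0 0 0

(1, 0)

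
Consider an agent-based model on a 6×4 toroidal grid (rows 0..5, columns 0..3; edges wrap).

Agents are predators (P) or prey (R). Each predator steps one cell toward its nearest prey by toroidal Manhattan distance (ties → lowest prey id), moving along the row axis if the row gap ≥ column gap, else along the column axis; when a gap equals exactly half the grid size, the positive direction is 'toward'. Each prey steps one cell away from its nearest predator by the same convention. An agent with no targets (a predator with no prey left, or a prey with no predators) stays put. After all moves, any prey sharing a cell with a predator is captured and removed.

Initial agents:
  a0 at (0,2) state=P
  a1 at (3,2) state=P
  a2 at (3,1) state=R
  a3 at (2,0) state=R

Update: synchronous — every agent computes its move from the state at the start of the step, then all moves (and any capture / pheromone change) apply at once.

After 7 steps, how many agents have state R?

t=1: a0@(1,2):P a1@(3,1):P a2@(3,0):R a3@(2,3):R
t=2: a0@(2,2):P a1@(3,0):P a2@(3,3):R a3@(3,3):R
t=3: a0@(3,2):P a1@(3,3):P
t=4: (unchanged — steady state)

0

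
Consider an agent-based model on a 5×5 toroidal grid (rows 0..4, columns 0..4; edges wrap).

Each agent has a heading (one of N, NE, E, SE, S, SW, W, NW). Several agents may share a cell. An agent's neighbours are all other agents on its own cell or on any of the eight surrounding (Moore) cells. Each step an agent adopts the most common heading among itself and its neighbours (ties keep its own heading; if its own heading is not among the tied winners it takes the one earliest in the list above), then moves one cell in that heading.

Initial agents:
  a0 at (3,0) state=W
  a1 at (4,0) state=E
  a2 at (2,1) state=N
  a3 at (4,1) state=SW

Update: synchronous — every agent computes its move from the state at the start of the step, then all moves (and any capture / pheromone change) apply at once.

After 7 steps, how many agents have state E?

t=1: a0@(3,4):W a1@(4,1):E a2@(1,1):N a3@(0,0):SW
t=2: a0@(3,3):W a1@(4,2):E a2@(0,1):N a3@(1,4):SW
t=3: a0@(3,2):W a1@(4,3):E a2@(4,1):N a3@(2,3):SW
t=4: a0@(3,1):W a1@(4,4):E a2@(3,1):N a3@(3,2):SW
t=5: a0@(3,0):W a1@(4,0):E a2@(2,1):N a3@(4,1):SW
t=6: a0@(3,4):W a1@(4,1):E a2@(1,1):N a3@(0,0):SW
t=7: a0@(3,3):W a1@(4,2):E a2@(0,1):N a3@(1,4):SW

1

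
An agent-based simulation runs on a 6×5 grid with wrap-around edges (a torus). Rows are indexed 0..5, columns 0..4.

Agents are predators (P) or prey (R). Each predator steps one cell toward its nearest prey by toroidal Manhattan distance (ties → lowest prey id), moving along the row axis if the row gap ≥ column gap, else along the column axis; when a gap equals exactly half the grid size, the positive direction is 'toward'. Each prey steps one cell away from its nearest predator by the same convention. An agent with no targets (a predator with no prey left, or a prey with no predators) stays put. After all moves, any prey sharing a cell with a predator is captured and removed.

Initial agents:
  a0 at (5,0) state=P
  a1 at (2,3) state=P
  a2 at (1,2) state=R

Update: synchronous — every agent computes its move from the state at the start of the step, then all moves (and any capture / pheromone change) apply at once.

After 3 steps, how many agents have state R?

t=1: a0@(0,0):P a1@(1,3):P a2@(0,2):R
t=2: a0@(0,1):P a1@(0,3):P
t=3: (unchanged — steady state)

0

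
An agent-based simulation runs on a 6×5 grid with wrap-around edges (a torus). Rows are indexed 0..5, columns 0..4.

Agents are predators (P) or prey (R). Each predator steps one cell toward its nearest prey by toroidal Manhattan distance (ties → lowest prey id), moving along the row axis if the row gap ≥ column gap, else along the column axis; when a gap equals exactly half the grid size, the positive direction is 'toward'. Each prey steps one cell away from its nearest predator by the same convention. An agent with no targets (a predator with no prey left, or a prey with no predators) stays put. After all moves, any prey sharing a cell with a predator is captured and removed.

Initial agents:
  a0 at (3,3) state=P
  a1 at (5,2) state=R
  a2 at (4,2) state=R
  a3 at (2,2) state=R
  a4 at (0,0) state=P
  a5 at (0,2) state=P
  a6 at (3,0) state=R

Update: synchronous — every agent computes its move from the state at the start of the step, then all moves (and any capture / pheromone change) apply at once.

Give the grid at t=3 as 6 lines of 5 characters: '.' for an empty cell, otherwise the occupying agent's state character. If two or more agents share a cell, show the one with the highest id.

.....
..R..
.P...
....R
RP...
.....

t=1: a0@(4,3):P a1@(4,2):R a3@(1,2):R a4@(0,1):P a5@(5,2):P a6@(3,1):R
t=2: a0@(4,2):P a1@(4,1):R a3@(2,2):R a4@(1,1):P a5@(4,2):P a6@(3,0):R
t=3: a0@(4,1):P a1@(4,0):R a3@(1,2):R a4@(2,1):P a5@(4,1):P a6@(3,4):R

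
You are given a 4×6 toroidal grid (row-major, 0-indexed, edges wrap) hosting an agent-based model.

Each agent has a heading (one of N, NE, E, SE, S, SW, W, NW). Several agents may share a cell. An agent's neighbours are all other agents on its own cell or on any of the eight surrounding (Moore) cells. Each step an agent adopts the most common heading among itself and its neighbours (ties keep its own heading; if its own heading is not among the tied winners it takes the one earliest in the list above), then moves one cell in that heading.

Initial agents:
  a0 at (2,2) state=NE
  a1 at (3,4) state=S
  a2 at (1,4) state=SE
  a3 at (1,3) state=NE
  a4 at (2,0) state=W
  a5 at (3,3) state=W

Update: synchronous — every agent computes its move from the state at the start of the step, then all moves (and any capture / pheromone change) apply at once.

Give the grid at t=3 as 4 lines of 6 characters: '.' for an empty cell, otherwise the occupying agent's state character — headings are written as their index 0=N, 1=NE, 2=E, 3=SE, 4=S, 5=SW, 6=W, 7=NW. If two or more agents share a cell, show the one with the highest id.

......
.....1
11....
6....1

t=1: a0@(1,3):NE a1@(0,4):S a2@(2,5):SE a3@(0,4):NE a4@(2,5):W a5@(3,2):W
t=2: a0@(0,4):NE a1@(3,5):NE a2@(3,0):SE a3@(3,5):NE a4@(2,4):W a5@(3,1):W
t=3: a0@(3,5):NE a1@(2,0):NE a2@(2,1):NE a3@(2,0):NE a4@(1,5):NE a5@(3,0):W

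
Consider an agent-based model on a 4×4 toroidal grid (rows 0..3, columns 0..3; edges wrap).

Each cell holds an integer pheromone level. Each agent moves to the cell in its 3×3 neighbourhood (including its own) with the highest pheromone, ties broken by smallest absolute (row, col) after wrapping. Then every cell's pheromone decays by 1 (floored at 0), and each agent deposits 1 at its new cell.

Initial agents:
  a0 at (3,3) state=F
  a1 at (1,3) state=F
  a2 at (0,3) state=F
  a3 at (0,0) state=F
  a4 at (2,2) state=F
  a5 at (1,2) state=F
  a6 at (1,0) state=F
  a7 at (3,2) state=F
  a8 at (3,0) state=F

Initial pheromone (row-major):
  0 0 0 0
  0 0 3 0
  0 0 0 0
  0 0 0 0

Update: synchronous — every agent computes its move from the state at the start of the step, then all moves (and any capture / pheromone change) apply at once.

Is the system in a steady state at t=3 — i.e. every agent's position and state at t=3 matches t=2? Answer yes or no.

t=1: a0@(0,0) a1@(1,2) a2@(1,2) a3@(0,0) a4@(1,2) a5@(1,2) a6@(0,0) a7@(0,1) a8@(0,0) | pheromone: 4 1 0 0 / 0 0 6 0 / 0 0 0 0 / 0 0 0 0
t=2: a0@(0,0) a1@(1,2) a2@(1,2) a3@(0,0) a4@(1,2) a5@(1,2) a6@(0,0) a7@(1,2) a8@(0,0) | pheromone: 7 0 0 0 / 0 0 10 0 / 0 0 0 0 / 0 0 0 0
t=3: a0@(0,0) a1@(1,2) a2@(1,2) a3@(0,0) a4@(1,2) a5@(1,2) a6@(0,0) a7@(1,2) a8@(0,0) | pheromone: 10 0 0 0 / 0 0 14 0 / 0 0 0 0 / 0 0 0 0

yes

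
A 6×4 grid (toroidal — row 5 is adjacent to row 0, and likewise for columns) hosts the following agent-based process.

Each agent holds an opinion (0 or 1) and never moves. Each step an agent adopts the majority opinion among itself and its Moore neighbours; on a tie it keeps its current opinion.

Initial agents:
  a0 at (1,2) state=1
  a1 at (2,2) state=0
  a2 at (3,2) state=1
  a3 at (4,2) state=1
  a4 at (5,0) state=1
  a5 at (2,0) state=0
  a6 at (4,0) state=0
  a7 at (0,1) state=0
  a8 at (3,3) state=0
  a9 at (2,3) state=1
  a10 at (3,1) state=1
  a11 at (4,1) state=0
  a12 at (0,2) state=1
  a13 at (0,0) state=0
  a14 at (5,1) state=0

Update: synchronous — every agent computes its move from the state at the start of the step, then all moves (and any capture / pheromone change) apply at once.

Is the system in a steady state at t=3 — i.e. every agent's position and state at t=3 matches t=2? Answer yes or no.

no

t=1: a0@(1,2):1 a1@(2,2):1 a2@(3,2):1 a3@(4,2):1 a4@(5,0):0 a5@(2,0):0 a6@(4,0):0 a7@(0,1):0 a8@(3,3):0 a9@(2,3):1 a10@(3,1):0 a11@(4,1):1 a12@(0,2):1 a13@(0,0):0 a14@(5,1):0
t=2: a0@(1,2):1 a1@(2,2):1 a2@(3,2):1 a3@(4,2):1 a4@(5,0):0 a5@(2,0):0 a6@(4,0):0 a7@(0,1):0 a8@(3,3):1 a9@(2,3):1 a10@(3,1):1 a11@(4,1):0 a12@(0,2):1 a13@(0,0):0 a14@(5,1):0
t=3: a0@(1,2):1 a1@(2,2):1 a2@(3,2):1 a3@(4,2):1 a4@(5,0):0 a5@(2,0):1 a6@(4,0):0 a7@(0,1):0 a8@(3,3):1 a9@(2,3):1 a10@(3,1):1 a11@(4,1):0 a12@(0,2):1 a13@(0,0):0 a14@(5,1):0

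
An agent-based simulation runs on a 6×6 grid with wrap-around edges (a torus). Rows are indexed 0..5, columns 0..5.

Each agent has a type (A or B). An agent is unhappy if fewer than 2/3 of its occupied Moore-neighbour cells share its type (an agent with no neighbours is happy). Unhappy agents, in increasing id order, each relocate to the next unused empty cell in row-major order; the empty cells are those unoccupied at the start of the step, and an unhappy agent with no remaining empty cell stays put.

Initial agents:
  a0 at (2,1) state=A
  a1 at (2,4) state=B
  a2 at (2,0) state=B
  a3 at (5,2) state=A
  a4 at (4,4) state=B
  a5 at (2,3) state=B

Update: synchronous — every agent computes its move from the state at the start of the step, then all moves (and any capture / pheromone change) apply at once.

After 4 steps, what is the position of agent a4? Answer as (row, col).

(4, 4)

t=1: a0@(0,0):A a1@(2,4):B a2@(0,1):B a3@(5,2):A a4@(4,4):B a5@(2,3):B
t=2: a0@(0,2):A a1@(2,4):B a2@(0,3):B a3@(0,4):A a4@(4,4):B a5@(2,3):B
t=3: a0@(0,0):A a1@(2,4):B a2@(0,1):B a3@(0,5):A a4@(4,4):B a5@(2,3):B
t=4: a0@(0,2):A a1@(2,4):B a2@(0,3):B a3@(0,5):A a4@(4,4):B a5@(2,3):B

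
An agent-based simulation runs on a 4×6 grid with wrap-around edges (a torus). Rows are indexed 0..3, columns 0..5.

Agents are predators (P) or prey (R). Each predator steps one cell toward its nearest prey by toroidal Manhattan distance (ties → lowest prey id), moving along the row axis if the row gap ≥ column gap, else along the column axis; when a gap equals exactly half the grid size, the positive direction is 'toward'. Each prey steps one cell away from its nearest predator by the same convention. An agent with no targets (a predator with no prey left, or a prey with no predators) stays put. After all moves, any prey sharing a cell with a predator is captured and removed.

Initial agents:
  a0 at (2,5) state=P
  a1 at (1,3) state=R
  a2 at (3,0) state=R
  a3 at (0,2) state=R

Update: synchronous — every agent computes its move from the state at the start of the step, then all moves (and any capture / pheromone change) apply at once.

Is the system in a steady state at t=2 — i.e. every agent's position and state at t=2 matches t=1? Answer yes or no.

no

t=1: a0@(3,5):P a1@(1,2):R a2@(0,0):R a3@(0,1):R
t=2: a0@(0,5):P a1@(1,1):R a2@(1,0):R a3@(0,2):R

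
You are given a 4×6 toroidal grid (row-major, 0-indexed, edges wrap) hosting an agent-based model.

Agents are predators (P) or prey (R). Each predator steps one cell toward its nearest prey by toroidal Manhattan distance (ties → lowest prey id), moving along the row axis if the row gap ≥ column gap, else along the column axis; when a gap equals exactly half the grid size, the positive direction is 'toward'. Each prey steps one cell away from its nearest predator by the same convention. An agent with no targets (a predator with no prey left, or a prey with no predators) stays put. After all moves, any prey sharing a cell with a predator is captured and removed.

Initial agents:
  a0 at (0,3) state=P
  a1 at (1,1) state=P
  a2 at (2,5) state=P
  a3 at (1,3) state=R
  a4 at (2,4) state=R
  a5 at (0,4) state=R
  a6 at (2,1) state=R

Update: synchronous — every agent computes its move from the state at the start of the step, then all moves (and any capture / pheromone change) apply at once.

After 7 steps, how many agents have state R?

t=1: a0@(1,3):P a1@(2,1):P a2@(2,4):P a3@(2,3):R a4@(2,3):R a5@(0,5):R a6@(3,1):R
t=2: a0@(2,3):P a1@(3,1):P a2@(2,3):P a3@(3,3):R a4@(3,3):R a5@(0,0):R a6@(0,1):R
t=3: a0@(3,3):P a1@(0,1):P a2@(3,3):P a3@(0,3):R a4@(0,3):R a5@(1,0):R a6@(1,1):R
t=4: a0@(0,3):P a1@(1,1):P a2@(0,3):P a3@(1,3):R a4@(1,3):R a5@(2,0):R a6@(2,1):R
t=5: a0@(1,3):P a1@(2,1):P a2@(1,3):P a3@(2,3):R a4@(2,3):R a5@(3,0):R a6@(3,1):R
t=6: a0@(2,3):P a1@(3,1):P a2@(2,3):P a3@(3,3):R a4@(3,3):R a5@(0,0):R a6@(0,1):R
t=7: a0@(3,3):P a1@(0,1):P a2@(3,3):P a3@(0,3):R a4@(0,3):R a5@(1,0):R a6@(1,1):R

4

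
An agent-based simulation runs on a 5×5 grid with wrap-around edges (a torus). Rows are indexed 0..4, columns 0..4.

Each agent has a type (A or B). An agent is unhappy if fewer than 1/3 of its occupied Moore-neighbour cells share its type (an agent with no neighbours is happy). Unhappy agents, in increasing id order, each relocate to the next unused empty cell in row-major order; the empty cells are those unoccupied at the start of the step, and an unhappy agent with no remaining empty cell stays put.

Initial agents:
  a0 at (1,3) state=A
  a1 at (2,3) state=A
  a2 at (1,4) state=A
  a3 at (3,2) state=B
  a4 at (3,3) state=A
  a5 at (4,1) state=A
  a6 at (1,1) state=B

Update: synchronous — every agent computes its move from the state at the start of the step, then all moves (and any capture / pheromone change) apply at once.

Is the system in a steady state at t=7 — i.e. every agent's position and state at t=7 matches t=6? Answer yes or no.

t=1: a0@(1,3):A a1@(2,3):A a2@(1,4):A a3@(0,0):B a4@(3,3):A a5@(0,1):A a6@(1,1):B
t=2: a0@(1,3):A a1@(2,3):A a2@(1,4):A a3@(0,0):B a4@(3,3):A a5@(0,2):A a6@(1,1):B
t=3: (unchanged — steady state)

yes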